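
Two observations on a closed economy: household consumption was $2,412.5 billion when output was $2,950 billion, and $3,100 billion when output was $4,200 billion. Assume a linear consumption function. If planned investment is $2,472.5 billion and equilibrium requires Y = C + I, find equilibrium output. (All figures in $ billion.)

MPC = (3100 − 2412.5)/(4200 − 2950) = 687.5/1250 = 0.55
a = 2412.5 − 0.55(2950) = 790
Equilibrium: Y = 790 + 0.55Y + 2472.5
0.45Y = 3262.5, so Y = 3262.5/0.45 = 7250

Y = 7250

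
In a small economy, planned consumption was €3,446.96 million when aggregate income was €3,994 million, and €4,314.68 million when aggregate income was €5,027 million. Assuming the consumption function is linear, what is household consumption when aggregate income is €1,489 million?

C = 1342.76

MPC = (4314.68 − 3446.96)/(5027 − 3994) = 867.72/1033 = 0.84
a = 3446.96 − 0.84(3994) = 3446.96 − 3354.96 = 92
C = 92 + 0.84(1489) = 92 + 1250.76 = 1342.76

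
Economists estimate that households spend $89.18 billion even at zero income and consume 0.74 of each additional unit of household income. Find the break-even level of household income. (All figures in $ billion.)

Y = 343

At break-even, C = Y: 89.18 + 0.74Y = Y
0.26Y = 89.18, so Y = 89.18/0.26 = 343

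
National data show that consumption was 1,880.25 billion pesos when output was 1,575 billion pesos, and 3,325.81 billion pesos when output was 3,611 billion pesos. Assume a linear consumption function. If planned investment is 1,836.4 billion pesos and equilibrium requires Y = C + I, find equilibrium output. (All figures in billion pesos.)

MPC = (3325.81 − 1880.25)/(3611 − 1575) = 1445.56/2036 = 0.71
a = 1880.25 − 0.71(1575) = 762
Equilibrium: Y = 762 + 0.71Y + 1836.4
0.29Y = 2598.4, so Y = 2598.4/0.29 = 8960

Y = 8960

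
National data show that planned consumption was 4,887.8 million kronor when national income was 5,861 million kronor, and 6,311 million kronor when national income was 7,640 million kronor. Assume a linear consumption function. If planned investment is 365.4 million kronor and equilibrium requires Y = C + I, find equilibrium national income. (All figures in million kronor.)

MPC = (6311 − 4887.8)/(7640 − 5861) = 1423.2/1779 = 0.8
a = 4887.8 − 0.8(5861) = 199
Equilibrium: Y = 199 + 0.8Y + 365.4
0.2Y = 564.4, so Y = 564.4/0.2 = 2822

Y = 2822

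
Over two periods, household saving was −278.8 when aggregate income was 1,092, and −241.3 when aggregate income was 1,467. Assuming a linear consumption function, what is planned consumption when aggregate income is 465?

MPS = ΔS/ΔY = (-241.3 − (-278.8))/(1467 − 1092) = 37.5/375 = 0.1
MPC = 1 − MPS = 0.9
Autonomous saving = -278.8 − 0.1(1092) = -388, so a = 388
C = 388 + 0.9(465) = 388 + 418.5 = 806.5

C = 806.5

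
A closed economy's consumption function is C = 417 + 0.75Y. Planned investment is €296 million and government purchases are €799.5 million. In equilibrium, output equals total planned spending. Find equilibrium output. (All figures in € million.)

Y = 6050

Y = C + I + G = 417 + 0.75Y + 296 + 799.5
Y − 0.75Y = 1512.5
0.25Y = 1512.5, so Y = 1512.5/0.25 = 6050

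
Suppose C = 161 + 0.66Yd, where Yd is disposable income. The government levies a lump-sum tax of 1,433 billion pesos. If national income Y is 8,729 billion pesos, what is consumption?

Yd = Y − T = 8729 − 1433 = 7296
C = 161 + 0.66(7296) = 161 + 4815.36 = 4976.36

C = 4976.36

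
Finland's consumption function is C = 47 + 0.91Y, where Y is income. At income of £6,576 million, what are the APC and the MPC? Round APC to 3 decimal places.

APC = 0.917; MPC = 0.91

MPC = 0.91 (the slope of the consumption function)
C = 47 + 0.91(6576) = 6031.16, so APC = 6031.16/6576 = 0.917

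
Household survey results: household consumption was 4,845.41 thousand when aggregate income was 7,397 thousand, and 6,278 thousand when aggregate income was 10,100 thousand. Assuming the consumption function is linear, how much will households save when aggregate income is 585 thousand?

S = -650.05

MPC = (6278 − 4845.41)/(10100 − 7397) = 1432.59/2703 = 0.53
a = 4845.41 − 0.53(7397) = 4845.41 − 3920.41 = 925
C = 925 + 0.53(585) = 1235.05
S = 585 − 1235.05 = -650.05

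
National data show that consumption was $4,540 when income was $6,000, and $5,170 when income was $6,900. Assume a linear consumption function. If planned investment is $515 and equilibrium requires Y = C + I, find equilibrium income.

Y = 2850

MPC = (5170 − 4540)/(6900 − 6000) = 630/900 = 0.7
a = 4540 − 0.7(6000) = 340
Equilibrium: Y = 340 + 0.7Y + 515
0.3Y = 855, so Y = 855/0.3 = 2850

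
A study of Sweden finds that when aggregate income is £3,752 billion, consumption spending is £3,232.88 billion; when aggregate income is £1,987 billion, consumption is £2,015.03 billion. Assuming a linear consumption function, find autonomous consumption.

a = 644

MPC = ΔC/ΔY = (3232.88 − 2015.03)/(3752 − 1987) = 1217.85/1765 = 0.69
a = C − MPC·Y = 2015.03 − 0.69(1987) = 2015.03 − 1371.03 = 644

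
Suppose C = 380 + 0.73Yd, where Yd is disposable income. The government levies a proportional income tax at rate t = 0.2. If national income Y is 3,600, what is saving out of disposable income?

S = 397.6

Yd = (1 − 0.2)(3600) = 0.8(3600) = 2880
C = 380 + 0.73(2880) = 380 + 2102.4 = 2482.4
S = Yd − C = 2880 − 2482.4 = 397.6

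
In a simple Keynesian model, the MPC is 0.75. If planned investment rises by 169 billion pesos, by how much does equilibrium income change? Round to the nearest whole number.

ΔY ≈ 676

The multiplier is 1/(1 − MPC) = 1/0.25.
ΔY = 169/0.25 = 676.00 ≈ 676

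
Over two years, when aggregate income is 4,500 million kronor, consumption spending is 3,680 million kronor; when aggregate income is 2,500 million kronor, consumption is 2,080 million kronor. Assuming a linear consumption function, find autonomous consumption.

a = 80

MPC = ΔC/ΔY = (3680 − 2080)/(4500 − 2500) = 1600/2000 = 0.8
a = C − MPC·Y = 2080 − 0.8(2500) = 2080 − 2000 = 80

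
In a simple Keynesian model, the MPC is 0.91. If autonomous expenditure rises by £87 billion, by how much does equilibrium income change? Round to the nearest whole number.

The multiplier is 1/(1 − MPC) = 1/0.09.
ΔY = 87/0.09 = 966.67 ≈ 967

ΔY ≈ 967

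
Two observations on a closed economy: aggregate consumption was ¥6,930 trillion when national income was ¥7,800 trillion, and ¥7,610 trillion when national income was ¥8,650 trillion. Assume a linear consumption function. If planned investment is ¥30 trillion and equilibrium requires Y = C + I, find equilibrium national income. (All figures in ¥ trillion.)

MPC = (7610 − 6930)/(8650 − 7800) = 680/850 = 0.8
a = 6930 − 0.8(7800) = 690
Equilibrium: Y = 690 + 0.8Y + 30
0.2Y = 720, so Y = 720/0.2 = 3600

Y = 3600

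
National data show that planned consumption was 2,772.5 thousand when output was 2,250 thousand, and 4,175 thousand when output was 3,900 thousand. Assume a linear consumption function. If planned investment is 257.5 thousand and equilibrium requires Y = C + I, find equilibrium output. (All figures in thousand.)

Y = 7450

MPC = (4175 − 2772.5)/(3900 − 2250) = 1402.5/1650 = 0.85
a = 2772.5 − 0.85(2250) = 860
Equilibrium: Y = 860 + 0.85Y + 257.5
0.15Y = 1117.5, so Y = 1117.5/0.15 = 7450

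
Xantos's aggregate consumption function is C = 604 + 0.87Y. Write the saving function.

S = Y − C = Y − (604 + 0.87Y) = -604 + (1 − 0.87)Y

S = -604 + 0.13Y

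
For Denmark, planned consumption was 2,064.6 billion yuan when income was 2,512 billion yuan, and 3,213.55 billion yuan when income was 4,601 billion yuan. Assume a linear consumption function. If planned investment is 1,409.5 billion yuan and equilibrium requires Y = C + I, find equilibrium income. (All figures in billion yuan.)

MPC = (3213.55 − 2064.6)/(4601 − 2512) = 1148.95/2089 = 0.55
a = 2064.6 − 0.55(2512) = 683
Equilibrium: Y = 683 + 0.55Y + 1409.5
0.45Y = 2092.5, so Y = 2092.5/0.45 = 4650

Y = 4650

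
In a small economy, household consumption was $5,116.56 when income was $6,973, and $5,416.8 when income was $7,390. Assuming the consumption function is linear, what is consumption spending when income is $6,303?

C = 4634.16

MPC = (5416.8 − 5116.56)/(7390 − 6973) = 300.24/417 = 0.72
a = 5116.56 − 0.72(6973) = 5116.56 − 5020.56 = 96
C = 96 + 0.72(6303) = 96 + 4538.16 = 4634.16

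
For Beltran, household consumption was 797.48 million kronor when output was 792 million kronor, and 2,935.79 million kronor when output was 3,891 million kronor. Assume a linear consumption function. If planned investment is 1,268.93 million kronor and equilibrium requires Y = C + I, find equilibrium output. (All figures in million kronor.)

Y = 4903

MPC = (2935.79 − 797.48)/(3891 − 792) = 2138.31/3099 = 0.69
a = 797.48 − 0.69(792) = 251
Equilibrium: Y = 251 + 0.69Y + 1268.93
0.31Y = 1519.93, so Y = 1519.93/0.31 = 4903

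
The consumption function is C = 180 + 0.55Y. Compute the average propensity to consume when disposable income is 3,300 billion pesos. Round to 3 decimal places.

C = 180 + 0.55(3300) = 1995
APC = C/Y = 1995/3300 = 0.605

APC = 0.605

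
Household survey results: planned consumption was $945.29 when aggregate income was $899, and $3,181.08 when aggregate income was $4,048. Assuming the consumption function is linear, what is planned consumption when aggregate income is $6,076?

C = 4620.96

MPC = (3181.08 − 945.29)/(4048 − 899) = 2235.79/3149 = 0.71
a = 945.29 − 0.71(899) = 945.29 − 638.29 = 307
C = 307 + 0.71(6076) = 307 + 4313.96 = 4620.96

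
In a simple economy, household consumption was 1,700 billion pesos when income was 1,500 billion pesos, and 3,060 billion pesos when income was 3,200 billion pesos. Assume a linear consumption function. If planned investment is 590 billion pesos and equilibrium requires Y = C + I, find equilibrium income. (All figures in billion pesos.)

Y = 5450

MPC = (3060 − 1700)/(3200 − 1500) = 1360/1700 = 0.8
a = 1700 − 0.8(1500) = 500
Equilibrium: Y = 500 + 0.8Y + 590
0.2Y = 1090, so Y = 1090/0.2 = 5450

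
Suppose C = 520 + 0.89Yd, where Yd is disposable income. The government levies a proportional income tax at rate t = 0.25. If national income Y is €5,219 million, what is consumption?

C = 4003.6825

Yd = (1 − 0.25)(5219) = 0.75(5219) = 3914.25
C = 520 + 0.89(3914.25) = 520 + 3483.6825 = 4003.6825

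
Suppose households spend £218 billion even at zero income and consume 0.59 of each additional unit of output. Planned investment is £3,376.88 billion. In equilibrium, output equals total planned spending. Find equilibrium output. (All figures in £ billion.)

Y = 8768

Y = C + I = 218 + 0.59Y + 3376.88
Y − 0.59Y = 3594.88
0.41Y = 3594.88, so Y = 3594.88/0.41 = 8768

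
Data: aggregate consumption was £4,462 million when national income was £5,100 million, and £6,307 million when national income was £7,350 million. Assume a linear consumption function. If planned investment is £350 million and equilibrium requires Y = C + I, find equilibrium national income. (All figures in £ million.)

Y = 3500

MPC = (6307 − 4462)/(7350 − 5100) = 1845/2250 = 0.82
a = 4462 − 0.82(5100) = 280
Equilibrium: Y = 280 + 0.82Y + 350
0.18Y = 630, so Y = 630/0.18 = 3500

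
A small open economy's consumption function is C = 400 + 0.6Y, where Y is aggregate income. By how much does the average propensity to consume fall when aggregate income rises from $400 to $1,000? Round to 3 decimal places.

At Y = 400: C = 400 + 0.6(400) = 640, APC = 640/400 = 1.6000
At Y = 1000: C = 1000, APC = 1000/1000 = 1.0000
Fall in APC = 1.6000 − 1.0000 = 0.600

ΔAPC = 0.600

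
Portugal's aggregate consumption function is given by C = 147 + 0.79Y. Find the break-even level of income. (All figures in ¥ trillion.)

At break-even, C = Y: 147 + 0.79Y = Y
0.21Y = 147, so Y = 147/0.21 = 700

Y = 700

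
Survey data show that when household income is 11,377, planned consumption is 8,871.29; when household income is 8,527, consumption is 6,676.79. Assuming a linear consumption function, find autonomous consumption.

MPC = ΔC/ΔY = (8871.29 − 6676.79)/(11377 − 8527) = 2194.5/2850 = 0.77
a = C − MPC·Y = 6676.79 − 0.77(8527) = 6676.79 − 6565.79 = 111

a = 111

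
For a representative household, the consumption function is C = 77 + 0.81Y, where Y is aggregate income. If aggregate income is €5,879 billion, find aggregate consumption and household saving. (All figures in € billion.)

C = 77 + 0.81(5879) = 77 + 4761.99 = 4838.99
S = Y − C = 5879 − 4838.99 = 1040.01

C = 4838.99; S = 1040.01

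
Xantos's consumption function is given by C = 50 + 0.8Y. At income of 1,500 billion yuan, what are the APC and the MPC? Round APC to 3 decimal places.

APC = 0.833; MPC = 0.8

MPC = 0.8 (the slope of the consumption function)
C = 50 + 0.8(1500) = 1250, so APC = 1250/1500 = 0.833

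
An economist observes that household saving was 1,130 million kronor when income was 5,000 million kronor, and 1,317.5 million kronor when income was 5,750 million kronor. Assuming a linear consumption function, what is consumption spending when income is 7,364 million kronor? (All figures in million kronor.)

C = 5643

MPS = ΔS/ΔY = (1317.5 − 1130)/(5750 − 5000) = 187.5/750 = 0.25
MPC = 1 − MPS = 0.75
Autonomous saving = 1130 − 0.25(5000) = -120, so a = 120
C = 120 + 0.75(7364) = 120 + 5523 = 5643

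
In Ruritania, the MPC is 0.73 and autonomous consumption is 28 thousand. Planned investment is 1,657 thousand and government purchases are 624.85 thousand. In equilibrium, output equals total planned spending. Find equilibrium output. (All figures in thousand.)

Y = C + I + G = 28 + 0.73Y + 1657 + 624.85
Y − 0.73Y = 2309.85
0.27Y = 2309.85, so Y = 2309.85/0.27 = 8555

Y = 8555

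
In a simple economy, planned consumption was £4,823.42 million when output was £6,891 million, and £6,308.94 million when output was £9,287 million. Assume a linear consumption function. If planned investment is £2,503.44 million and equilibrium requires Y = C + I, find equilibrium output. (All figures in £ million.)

Y = 8038

MPC = (6308.94 − 4823.42)/(9287 − 6891) = 1485.52/2396 = 0.62
a = 4823.42 − 0.62(6891) = 551
Equilibrium: Y = 551 + 0.62Y + 2503.44
0.38Y = 3054.44, so Y = 3054.44/0.38 = 8038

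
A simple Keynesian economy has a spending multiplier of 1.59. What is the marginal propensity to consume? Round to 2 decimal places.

k = 1/(1 − MPC), so 1 − MPC = 1/k = 1/1.59 = 0.6289
MPC = 1 − 0.6289 = 0.37

MPC = 0.37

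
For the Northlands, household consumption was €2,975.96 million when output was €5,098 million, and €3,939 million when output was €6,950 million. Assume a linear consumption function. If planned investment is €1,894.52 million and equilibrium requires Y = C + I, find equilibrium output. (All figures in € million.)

MPC = (3939 − 2975.96)/(6950 − 5098) = 963.04/1852 = 0.52
a = 2975.96 − 0.52(5098) = 325
Equilibrium: Y = 325 + 0.52Y + 1894.52
0.48Y = 2219.52, so Y = 2219.52/0.48 = 4624

Y = 4624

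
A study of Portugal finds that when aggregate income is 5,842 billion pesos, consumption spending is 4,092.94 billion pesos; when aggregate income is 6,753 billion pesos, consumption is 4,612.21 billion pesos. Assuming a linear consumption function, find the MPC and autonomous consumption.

MPC = ΔC/ΔY = (4612.21 − 4092.94)/(6753 − 5842) = 519.27/911 = 0.57
a = C − MPC·Y = 4092.94 − 0.57(5842) = 4092.94 − 3329.94 = 763

MPC = 0.57; a = 763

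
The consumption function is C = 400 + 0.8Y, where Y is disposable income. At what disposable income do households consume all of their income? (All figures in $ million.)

Y = 2000

At break-even, C = Y: 400 + 0.8Y = Y
0.2Y = 400, so Y = 400/0.2 = 2000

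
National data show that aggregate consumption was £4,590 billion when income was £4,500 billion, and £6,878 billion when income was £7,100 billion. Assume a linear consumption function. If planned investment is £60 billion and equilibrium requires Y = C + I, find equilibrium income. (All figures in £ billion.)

Y = 5750

MPC = (6878 − 4590)/(7100 − 4500) = 2288/2600 = 0.88
a = 4590 − 0.88(4500) = 630
Equilibrium: Y = 630 + 0.88Y + 60
0.12Y = 690, so Y = 690/0.12 = 5750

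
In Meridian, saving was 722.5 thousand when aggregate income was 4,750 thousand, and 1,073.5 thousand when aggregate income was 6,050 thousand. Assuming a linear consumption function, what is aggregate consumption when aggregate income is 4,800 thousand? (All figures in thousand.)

C = 4064

MPS = ΔS/ΔY = (1073.5 − 722.5)/(6050 − 4750) = 351/1300 = 0.27
MPC = 1 − MPS = 0.73
Autonomous saving = 722.5 − 0.27(4750) = -560, so a = 560
C = 560 + 0.73(4800) = 560 + 3504 = 4064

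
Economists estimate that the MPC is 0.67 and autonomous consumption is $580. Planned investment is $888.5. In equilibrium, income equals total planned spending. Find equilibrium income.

Y = C + I = 580 + 0.67Y + 888.5
Y − 0.67Y = 1468.5
0.33Y = 1468.5, so Y = 1468.5/0.33 = 4450

Y = 4450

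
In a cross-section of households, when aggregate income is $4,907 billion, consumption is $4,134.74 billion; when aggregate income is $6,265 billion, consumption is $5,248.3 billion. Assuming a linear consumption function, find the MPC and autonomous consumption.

MPC = ΔC/ΔY = (5248.3 − 4134.74)/(6265 − 4907) = 1113.56/1358 = 0.82
a = C − MPC·Y = 4134.74 − 0.82(4907) = 4134.74 − 4023.74 = 111

MPC = 0.82; a = 111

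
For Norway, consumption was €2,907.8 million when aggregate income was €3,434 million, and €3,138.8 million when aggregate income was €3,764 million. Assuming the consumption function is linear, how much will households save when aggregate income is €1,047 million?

MPC = (3138.8 − 2907.8)/(3764 − 3434) = 231/330 = 0.7
a = 2907.8 − 0.7(3434) = 2907.8 − 2403.8 = 504
C = 504 + 0.7(1047) = 1236.9
S = 1047 − 1236.9 = -189.9

S = -189.9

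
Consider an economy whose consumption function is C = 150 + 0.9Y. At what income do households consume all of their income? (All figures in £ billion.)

At break-even, C = Y: 150 + 0.9Y = Y
0.1Y = 150, so Y = 150/0.1 = 1500

Y = 1500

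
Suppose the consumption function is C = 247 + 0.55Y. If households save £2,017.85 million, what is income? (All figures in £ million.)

S = Y − C = -247 + 0.45Y
-247 + 0.45Y = 2017.85, so 0.45Y = 2264.85 and Y = 5033

Y = 5033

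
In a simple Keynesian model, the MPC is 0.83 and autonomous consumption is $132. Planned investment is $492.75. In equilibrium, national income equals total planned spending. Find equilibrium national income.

Y = 3675

Y = C + I = 132 + 0.83Y + 492.75
Y − 0.83Y = 624.75
0.17Y = 624.75, so Y = 624.75/0.17 = 3675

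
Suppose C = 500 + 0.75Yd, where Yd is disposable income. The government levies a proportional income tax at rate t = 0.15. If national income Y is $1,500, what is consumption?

C = 1456.25

Yd = (1 − 0.15)(1500) = 0.85(1500) = 1275
C = 500 + 0.75(1275) = 500 + 956.25 = 1456.25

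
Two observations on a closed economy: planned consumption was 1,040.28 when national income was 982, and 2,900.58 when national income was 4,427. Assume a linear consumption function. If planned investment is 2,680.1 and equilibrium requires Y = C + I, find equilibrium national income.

Y = 6935

MPC = (2900.58 − 1040.28)/(4427 − 982) = 1860.3/3445 = 0.54
a = 1040.28 − 0.54(982) = 510
Equilibrium: Y = 510 + 0.54Y + 2680.1
0.46Y = 3190.1, so Y = 3190.1/0.46 = 6935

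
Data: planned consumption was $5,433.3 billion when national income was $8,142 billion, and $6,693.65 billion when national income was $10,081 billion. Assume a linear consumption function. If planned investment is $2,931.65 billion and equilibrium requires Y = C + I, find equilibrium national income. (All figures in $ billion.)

MPC = (6693.65 − 5433.3)/(10081 − 8142) = 1260.35/1939 = 0.65
a = 5433.3 − 0.65(8142) = 141
Equilibrium: Y = 141 + 0.65Y + 2931.65
0.35Y = 3072.65, so Y = 3072.65/0.35 = 8779

Y = 8779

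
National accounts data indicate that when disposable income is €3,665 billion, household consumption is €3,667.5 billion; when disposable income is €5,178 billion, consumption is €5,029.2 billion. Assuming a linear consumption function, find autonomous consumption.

a = 369

MPC = ΔC/ΔY = (5029.2 − 3667.5)/(5178 − 3665) = 1361.7/1513 = 0.9
a = C − MPC·Y = 3667.5 − 0.9(3665) = 3667.5 − 3298.5 = 369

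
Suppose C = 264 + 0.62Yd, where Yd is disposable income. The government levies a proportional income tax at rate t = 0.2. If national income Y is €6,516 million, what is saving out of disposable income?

S = 1716.864

Yd = (1 − 0.2)(6516) = 0.8(6516) = 5212.8
C = 264 + 0.62(5212.8) = 264 + 3231.936 = 3495.936
S = Yd − C = 5212.8 − 3495.936 = 1716.864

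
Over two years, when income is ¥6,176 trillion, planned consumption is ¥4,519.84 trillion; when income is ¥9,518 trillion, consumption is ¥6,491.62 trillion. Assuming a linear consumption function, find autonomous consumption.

a = 876

MPC = ΔC/ΔY = (6491.62 − 4519.84)/(9518 − 6176) = 1971.78/3342 = 0.59
a = C − MPC·Y = 4519.84 − 0.59(6176) = 4519.84 − 3643.84 = 876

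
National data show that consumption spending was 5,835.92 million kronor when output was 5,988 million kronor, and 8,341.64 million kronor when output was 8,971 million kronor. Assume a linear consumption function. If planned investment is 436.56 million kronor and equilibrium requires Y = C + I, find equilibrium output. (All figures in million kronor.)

Y = 7766

MPC = (8341.64 − 5835.92)/(8971 − 5988) = 2505.72/2983 = 0.84
a = 5835.92 − 0.84(5988) = 806
Equilibrium: Y = 806 + 0.84Y + 436.56
0.16Y = 1242.56, so Y = 1242.56/0.16 = 7766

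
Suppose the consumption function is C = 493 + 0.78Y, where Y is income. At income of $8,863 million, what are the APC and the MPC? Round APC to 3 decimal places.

MPC = 0.78 (the slope of the consumption function)
C = 493 + 0.78(8863) = 7406.14, so APC = 7406.14/8863 = 0.836

APC = 0.836; MPC = 0.78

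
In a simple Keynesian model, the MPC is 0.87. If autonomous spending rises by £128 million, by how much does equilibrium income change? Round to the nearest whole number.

ΔY ≈ 985

The multiplier is 1/(1 − MPC) = 1/0.13.
ΔY = 128/0.13 = 984.62 ≈ 985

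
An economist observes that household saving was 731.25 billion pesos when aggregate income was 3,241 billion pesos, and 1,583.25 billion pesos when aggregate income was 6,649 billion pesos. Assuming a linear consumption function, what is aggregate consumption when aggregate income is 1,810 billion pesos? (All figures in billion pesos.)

C = 1436.5

MPS = ΔS/ΔY = (1583.25 − 731.25)/(6649 − 3241) = 852/3408 = 0.25
MPC = 1 − MPS = 0.75
Autonomous saving = 731.25 − 0.25(3241) = -79, so a = 79
C = 79 + 0.75(1810) = 79 + 1357.5 = 1436.5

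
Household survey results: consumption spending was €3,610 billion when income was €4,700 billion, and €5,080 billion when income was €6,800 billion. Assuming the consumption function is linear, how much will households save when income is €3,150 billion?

MPC = (5080 − 3610)/(6800 − 4700) = 1470/2100 = 0.7
a = 3610 − 0.7(4700) = 3610 − 3290 = 320
C = 320 + 0.7(3150) = 2525
S = 3150 − 2525 = 625

S = 625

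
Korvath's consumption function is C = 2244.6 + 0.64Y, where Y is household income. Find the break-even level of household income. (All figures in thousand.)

Y = 6235

At break-even, C = Y: 2244.6 + 0.64Y = Y
0.36Y = 2244.6, so Y = 2244.6/0.36 = 6235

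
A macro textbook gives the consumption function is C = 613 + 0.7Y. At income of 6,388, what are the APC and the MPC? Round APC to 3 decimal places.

APC = 0.796; MPC = 0.7

MPC = 0.7 (the slope of the consumption function)
C = 613 + 0.7(6388) = 5084.6, so APC = 5084.6/6388 = 0.796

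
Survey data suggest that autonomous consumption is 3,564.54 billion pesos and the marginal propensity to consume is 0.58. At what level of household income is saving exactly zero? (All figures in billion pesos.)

At break-even, C = Y: 3564.54 + 0.58Y = Y
0.42Y = 3564.54, so Y = 3564.54/0.42 = 8487

Y = 8487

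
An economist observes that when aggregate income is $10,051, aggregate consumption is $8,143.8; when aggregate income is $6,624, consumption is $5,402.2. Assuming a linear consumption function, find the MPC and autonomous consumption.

MPC = ΔC/ΔY = (8143.8 − 5402.2)/(10051 − 6624) = 2741.6/3427 = 0.8
a = C − MPC·Y = 5402.2 − 0.8(6624) = 5402.2 − 5299.2 = 103

MPC = 0.8; a = 103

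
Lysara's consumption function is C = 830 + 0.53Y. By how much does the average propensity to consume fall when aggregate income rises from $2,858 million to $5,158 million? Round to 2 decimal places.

At Y = 2858: C = 830 + 0.53(2858) = 2344.74, APC = 2344.74/2858 = 0.820
At Y = 5158: C = 3563.74, APC = 3563.74/5158 = 0.691
Fall in APC = 0.820 − 0.691 = 0.129 ≈ 0.13

ΔAPC = 0.13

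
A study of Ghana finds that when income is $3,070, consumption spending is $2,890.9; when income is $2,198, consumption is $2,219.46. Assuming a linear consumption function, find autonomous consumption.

MPC = ΔC/ΔY = (2890.9 − 2219.46)/(3070 − 2198) = 671.44/872 = 0.77
a = C − MPC·Y = 2219.46 − 0.77(2198) = 2219.46 − 1692.46 = 527

a = 527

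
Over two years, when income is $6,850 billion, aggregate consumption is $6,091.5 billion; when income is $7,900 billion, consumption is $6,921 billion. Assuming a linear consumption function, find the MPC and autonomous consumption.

MPC = ΔC/ΔY = (6921 − 6091.5)/(7900 − 6850) = 829.5/1050 = 0.79
a = C − MPC·Y = 6091.5 − 0.79(6850) = 6091.5 − 5411.5 = 680

MPC = 0.79; a = 680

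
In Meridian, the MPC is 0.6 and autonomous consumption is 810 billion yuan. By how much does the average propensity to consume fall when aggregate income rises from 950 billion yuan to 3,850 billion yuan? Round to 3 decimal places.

ΔAPC = 0.642

At Y = 950: C = 810 + 0.6(950) = 1380, APC = 1380/950 = 1.4526
At Y = 3850: C = 3120, APC = 3120/3850 = 0.8104
Fall in APC = 1.4526 − 0.8104 = 0.6422 ≈ 0.642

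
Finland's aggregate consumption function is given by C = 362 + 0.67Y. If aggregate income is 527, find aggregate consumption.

C = 715.09

C = 362 + 0.67(527) = 362 + 353.09 = 715.09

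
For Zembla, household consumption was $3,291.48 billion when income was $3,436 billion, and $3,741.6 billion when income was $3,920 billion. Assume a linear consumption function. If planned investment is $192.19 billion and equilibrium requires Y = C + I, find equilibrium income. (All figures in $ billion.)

MPC = (3741.6 − 3291.48)/(3920 − 3436) = 450.12/484 = 0.93
a = 3291.48 − 0.93(3436) = 96
Equilibrium: Y = 96 + 0.93Y + 192.19
0.07Y = 288.19, so Y = 288.19/0.07 = 4117

Y = 4117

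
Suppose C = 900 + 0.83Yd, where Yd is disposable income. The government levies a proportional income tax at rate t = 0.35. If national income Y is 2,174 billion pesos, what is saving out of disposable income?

S = -659.773

Yd = (1 − 0.35)(2174) = 0.65(2174) = 1413.1
C = 900 + 0.83(1413.1) = 900 + 1172.873 = 2072.873
S = Yd − C = 1413.1 − 2072.873 = -659.773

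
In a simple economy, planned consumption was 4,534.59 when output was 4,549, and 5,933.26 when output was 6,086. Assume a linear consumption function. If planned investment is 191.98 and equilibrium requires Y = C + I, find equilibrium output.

Y = 6522

MPC = (5933.26 − 4534.59)/(6086 − 4549) = 1398.67/1537 = 0.91
a = 4534.59 − 0.91(4549) = 395
Equilibrium: Y = 395 + 0.91Y + 191.98
0.09Y = 586.98, so Y = 586.98/0.09 = 6522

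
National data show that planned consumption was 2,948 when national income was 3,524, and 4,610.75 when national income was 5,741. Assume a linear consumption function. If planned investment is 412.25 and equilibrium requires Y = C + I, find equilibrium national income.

Y = 2869

MPC = (4610.75 − 2948)/(5741 − 3524) = 1662.75/2217 = 0.75
a = 2948 − 0.75(3524) = 305
Equilibrium: Y = 305 + 0.75Y + 412.25
0.25Y = 717.25, so Y = 717.25/0.25 = 2869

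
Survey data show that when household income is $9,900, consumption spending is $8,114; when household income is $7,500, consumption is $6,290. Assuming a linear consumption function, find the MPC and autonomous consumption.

MPC = ΔC/ΔY = (8114 − 6290)/(9900 − 7500) = 1824/2400 = 0.76
a = C − MPC·Y = 6290 − 0.76(7500) = 6290 − 5700 = 590

MPC = 0.76; a = 590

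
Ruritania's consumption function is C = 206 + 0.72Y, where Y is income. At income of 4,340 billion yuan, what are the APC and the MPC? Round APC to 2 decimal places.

MPC = 0.72 (the slope of the consumption function)
C = 206 + 0.72(4340) = 3330.8, so APC = 3330.8/4340 = 0.77

APC = 0.77; MPC = 0.72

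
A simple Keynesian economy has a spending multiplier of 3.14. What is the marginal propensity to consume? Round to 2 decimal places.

MPC = 0.68

k = 1/(1 − MPC), so 1 − MPC = 1/k = 1/3.14 = 0.3185
MPC = 1 − 0.3185 = 0.68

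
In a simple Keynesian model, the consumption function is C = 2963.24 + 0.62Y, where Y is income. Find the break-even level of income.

Y = 7798

At break-even, C = Y: 2963.24 + 0.62Y = Y
0.38Y = 2963.24, so Y = 2963.24/0.38 = 7798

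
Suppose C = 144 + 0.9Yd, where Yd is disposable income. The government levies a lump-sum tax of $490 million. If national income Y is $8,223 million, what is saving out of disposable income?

S = 629.3

Yd = Y − T = 8223 − 490 = 7733
C = 144 + 0.9(7733) = 144 + 6959.7 = 7103.7
S = Yd − C = 7733 − 7103.7 = 629.3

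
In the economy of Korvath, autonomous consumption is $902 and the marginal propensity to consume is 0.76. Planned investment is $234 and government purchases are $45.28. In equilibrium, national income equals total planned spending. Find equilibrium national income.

Y = C + I + G = 902 + 0.76Y + 234 + 45.28
Y − 0.76Y = 1181.28
0.24Y = 1181.28, so Y = 1181.28/0.24 = 4922

Y = 4922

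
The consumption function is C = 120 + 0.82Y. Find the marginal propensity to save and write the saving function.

MPS = 0.18; S = -120 + 0.18Y

MPS = 1 − MPC = 1 − 0.82 = 0.18
S = Y − C = -120 + 0.18Y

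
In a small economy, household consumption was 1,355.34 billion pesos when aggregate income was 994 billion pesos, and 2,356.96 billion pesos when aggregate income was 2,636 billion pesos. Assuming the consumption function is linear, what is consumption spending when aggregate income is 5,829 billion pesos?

MPC = (2356.96 − 1355.34)/(2636 − 994) = 1001.62/1642 = 0.61
a = 1355.34 − 0.61(994) = 1355.34 − 606.34 = 749
C = 749 + 0.61(5829) = 749 + 3555.69 = 4304.69

C = 4304.69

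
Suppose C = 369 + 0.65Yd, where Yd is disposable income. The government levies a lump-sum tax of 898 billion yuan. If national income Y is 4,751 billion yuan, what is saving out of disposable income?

S = 979.55

Yd = Y − T = 4751 − 898 = 3853
C = 369 + 0.65(3853) = 369 + 2504.45 = 2873.45
S = Yd − C = 3853 − 2873.45 = 979.55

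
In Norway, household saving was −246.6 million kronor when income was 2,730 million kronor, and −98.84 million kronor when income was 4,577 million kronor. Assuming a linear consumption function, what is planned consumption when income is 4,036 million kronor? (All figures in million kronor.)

MPS = ΔS/ΔY = (-98.84 − (-246.6))/(4577 − 2730) = 147.76/1847 = 0.08
MPC = 1 − MPS = 0.92
Autonomous saving = -246.6 − 0.08(2730) = -465, so a = 465
C = 465 + 0.92(4036) = 465 + 3713.12 = 4178.12

C = 4178.12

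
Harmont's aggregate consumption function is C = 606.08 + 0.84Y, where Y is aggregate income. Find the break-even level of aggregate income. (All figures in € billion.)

Y = 3788

At break-even, C = Y: 606.08 + 0.84Y = Y
0.16Y = 606.08, so Y = 606.08/0.16 = 3788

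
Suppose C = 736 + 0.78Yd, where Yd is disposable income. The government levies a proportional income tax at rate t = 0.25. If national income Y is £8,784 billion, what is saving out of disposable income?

Yd = (1 − 0.25)(8784) = 0.75(8784) = 6588
C = 736 + 0.78(6588) = 736 + 5138.64 = 5874.64
S = Yd − C = 6588 − 5874.64 = 713.36

S = 713.36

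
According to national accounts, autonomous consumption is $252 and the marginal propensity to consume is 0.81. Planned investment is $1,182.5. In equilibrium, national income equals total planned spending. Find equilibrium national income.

Y = 7550

Y = C + I = 252 + 0.81Y + 1182.5
Y − 0.81Y = 1434.5
0.19Y = 1434.5, so Y = 1434.5/0.19 = 7550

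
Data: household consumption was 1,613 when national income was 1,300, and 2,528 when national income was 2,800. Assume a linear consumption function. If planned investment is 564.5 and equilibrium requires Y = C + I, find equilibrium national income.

MPC = (2528 − 1613)/(2800 − 1300) = 915/1500 = 0.61
a = 1613 − 0.61(1300) = 820
Equilibrium: Y = 820 + 0.61Y + 564.5
0.39Y = 1384.5, so Y = 1384.5/0.39 = 3550

Y = 3550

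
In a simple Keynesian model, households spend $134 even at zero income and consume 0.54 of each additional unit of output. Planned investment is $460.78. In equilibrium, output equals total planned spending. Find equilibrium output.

Y = C + I = 134 + 0.54Y + 460.78
Y − 0.54Y = 594.78
0.46Y = 594.78, so Y = 594.78/0.46 = 1293

Y = 1293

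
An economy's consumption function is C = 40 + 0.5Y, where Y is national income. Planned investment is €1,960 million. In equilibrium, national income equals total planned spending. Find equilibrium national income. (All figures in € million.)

Y = 4000

Y = C + I = 40 + 0.5Y + 1960
Y − 0.5Y = 2000
0.5Y = 2000, so Y = 2000/0.5 = 4000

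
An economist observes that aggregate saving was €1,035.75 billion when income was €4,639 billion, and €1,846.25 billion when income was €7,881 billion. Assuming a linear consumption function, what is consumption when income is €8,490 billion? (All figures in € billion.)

MPS = ΔS/ΔY = (1846.25 − 1035.75)/(7881 − 4639) = 810.5/3242 = 0.25
MPC = 1 − MPS = 0.75
Autonomous saving = 1035.75 − 0.25(4639) = -124, so a = 124
C = 124 + 0.75(8490) = 124 + 6367.5 = 6491.5

C = 6491.5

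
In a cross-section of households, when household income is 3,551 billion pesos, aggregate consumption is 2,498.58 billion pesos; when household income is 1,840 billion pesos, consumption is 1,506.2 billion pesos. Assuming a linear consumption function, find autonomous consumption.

a = 439

MPC = ΔC/ΔY = (2498.58 − 1506.2)/(3551 − 1840) = 992.38/1711 = 0.58
a = C − MPC·Y = 1506.2 − 0.58(1840) = 1506.2 − 1067.2 = 439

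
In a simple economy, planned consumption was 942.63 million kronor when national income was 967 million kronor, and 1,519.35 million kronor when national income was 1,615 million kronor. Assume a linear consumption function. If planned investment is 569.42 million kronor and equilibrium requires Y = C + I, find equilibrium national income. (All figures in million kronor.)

MPC = (1519.35 − 942.63)/(1615 − 967) = 576.72/648 = 0.89
a = 942.63 − 0.89(967) = 82
Equilibrium: Y = 82 + 0.89Y + 569.42
0.11Y = 651.42, so Y = 651.42/0.11 = 5922

Y = 5922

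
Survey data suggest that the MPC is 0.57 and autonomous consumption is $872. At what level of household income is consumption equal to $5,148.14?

872 + 0.57Y = 5148.14
0.57Y = 4276.14, so Y = 4276.14/0.57 = 7502

Y = 7502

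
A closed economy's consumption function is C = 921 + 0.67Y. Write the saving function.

S = Y − C = Y − (921 + 0.67Y) = -921 + (1 − 0.67)Y

S = -921 + 0.33Y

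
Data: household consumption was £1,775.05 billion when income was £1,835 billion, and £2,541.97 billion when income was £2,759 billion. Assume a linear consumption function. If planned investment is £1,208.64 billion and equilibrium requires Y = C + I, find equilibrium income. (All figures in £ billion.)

Y = 8592

MPC = (2541.97 − 1775.05)/(2759 − 1835) = 766.92/924 = 0.83
a = 1775.05 − 0.83(1835) = 252
Equilibrium: Y = 252 + 0.83Y + 1208.64
0.17Y = 1460.64, so Y = 1460.64/0.17 = 8592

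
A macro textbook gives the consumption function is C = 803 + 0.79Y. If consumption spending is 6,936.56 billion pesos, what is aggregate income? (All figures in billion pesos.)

803 + 0.79Y = 6936.56
0.79Y = 6133.56, so Y = 6133.56/0.79 = 7764

Y = 7764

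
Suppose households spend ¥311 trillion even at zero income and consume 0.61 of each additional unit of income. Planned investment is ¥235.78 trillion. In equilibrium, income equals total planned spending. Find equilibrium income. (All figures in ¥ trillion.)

Y = 1402

Y = C + I = 311 + 0.61Y + 235.78
Y − 0.61Y = 546.78
0.39Y = 546.78, so Y = 546.78/0.39 = 1402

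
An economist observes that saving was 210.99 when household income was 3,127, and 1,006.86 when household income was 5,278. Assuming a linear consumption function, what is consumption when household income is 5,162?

C = 4198.06

MPS = ΔS/ΔY = (1006.86 − 210.99)/(5278 − 3127) = 795.87/2151 = 0.37
MPC = 1 − MPS = 0.63
Autonomous saving = 210.99 − 0.37(3127) = -946, so a = 946
C = 946 + 0.63(5162) = 946 + 3252.06 = 4198.06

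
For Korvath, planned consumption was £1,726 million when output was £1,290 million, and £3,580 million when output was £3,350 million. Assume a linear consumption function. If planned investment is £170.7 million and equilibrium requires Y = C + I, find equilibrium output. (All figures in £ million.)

Y = 7357

MPC = (3580 − 1726)/(3350 − 1290) = 1854/2060 = 0.9
a = 1726 − 0.9(1290) = 565
Equilibrium: Y = 565 + 0.9Y + 170.7
0.1Y = 735.7, so Y = 735.7/0.1 = 7357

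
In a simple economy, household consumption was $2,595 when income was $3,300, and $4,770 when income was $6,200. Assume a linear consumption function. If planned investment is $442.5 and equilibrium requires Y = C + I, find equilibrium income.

MPC = (4770 − 2595)/(6200 − 3300) = 2175/2900 = 0.75
a = 2595 − 0.75(3300) = 120
Equilibrium: Y = 120 + 0.75Y + 442.5
0.25Y = 562.5, so Y = 562.5/0.25 = 2250

Y = 2250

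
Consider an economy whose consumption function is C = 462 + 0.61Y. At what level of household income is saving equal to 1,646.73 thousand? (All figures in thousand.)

Y = 5407

S = Y − C = -462 + 0.39Y
-462 + 0.39Y = 1646.73, so 0.39Y = 2108.73 and Y = 5407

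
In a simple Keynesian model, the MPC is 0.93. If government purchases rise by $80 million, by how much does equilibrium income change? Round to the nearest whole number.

The multiplier is 1/(1 − MPC) = 1/0.07.
ΔY = 80/0.07 = 1142.86 ≈ 1143

ΔY ≈ 1143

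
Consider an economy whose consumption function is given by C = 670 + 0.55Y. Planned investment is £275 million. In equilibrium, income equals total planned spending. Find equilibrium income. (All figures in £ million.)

Y = 2100

Y = C + I = 670 + 0.55Y + 275
Y − 0.55Y = 945
0.45Y = 945, so Y = 945/0.45 = 2100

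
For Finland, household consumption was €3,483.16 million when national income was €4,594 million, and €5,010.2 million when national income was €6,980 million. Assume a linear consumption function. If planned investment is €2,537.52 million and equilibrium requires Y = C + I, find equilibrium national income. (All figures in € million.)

MPC = (5010.2 − 3483.16)/(6980 − 4594) = 1527.04/2386 = 0.64
a = 3483.16 − 0.64(4594) = 543
Equilibrium: Y = 543 + 0.64Y + 2537.52
0.36Y = 3080.52, so Y = 3080.52/0.36 = 8557

Y = 8557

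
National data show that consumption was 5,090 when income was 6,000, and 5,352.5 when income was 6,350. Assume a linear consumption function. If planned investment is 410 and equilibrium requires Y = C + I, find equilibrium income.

Y = 4000

MPC = (5352.5 − 5090)/(6350 − 6000) = 262.5/350 = 0.75
a = 5090 − 0.75(6000) = 590
Equilibrium: Y = 590 + 0.75Y + 410
0.25Y = 1000, so Y = 1000/0.25 = 4000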